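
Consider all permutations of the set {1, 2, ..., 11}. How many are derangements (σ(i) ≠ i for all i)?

The number of derangements of 11 is !11 = Σ_{k=0}^{11} (-1)^k·11!/k!
= 11! - 11!/1! + 11!/2! - 11!/3! + 11!/4! - 11!/5! + 11!/6! - 11!/7! + 11!/8! - 11!/9! + 11!/10! - 11!/11!
= 39916800 - 39916800 + 19958400 - 6652800 + 1663200 - 332640 + 55440 - 7920 + 990 - 110 + 11 - 1
= 14684570

14684570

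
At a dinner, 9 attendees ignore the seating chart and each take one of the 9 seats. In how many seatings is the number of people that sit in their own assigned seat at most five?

362675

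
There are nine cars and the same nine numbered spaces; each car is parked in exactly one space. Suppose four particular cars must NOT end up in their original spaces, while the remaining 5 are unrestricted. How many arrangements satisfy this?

229080

Let A_j be the event that the j-th constrained one is fixed. By inclusion-exclusion over the 4 events:
Σ_{j=0}^{4} (-1)^j C(4,j)(9-j)!
= C(4,0)·9! - C(4,1)·8! + C(4,2)·7! - C(4,3)·6! + C(4,4)·5!
= 362880 - 161280 + 30240 - 2880 + 120
= 229080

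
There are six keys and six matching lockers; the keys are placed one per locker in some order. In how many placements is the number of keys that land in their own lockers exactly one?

Choose which one of the 6 is fixed: C(6,1) = 6.
The other 5 form a derangement: !5 = 44.
Total: 6 × 44 = 264.

264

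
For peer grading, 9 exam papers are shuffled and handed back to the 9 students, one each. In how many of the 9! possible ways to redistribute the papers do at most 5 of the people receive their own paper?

362675

# with exactly i fixed is C(9,i)·!(9-i); sum over i=0..5:
  i=0: C(9,0)·!9 = 1·133496 = 133496
  i=1: C(9,1)·!8 = 9·14833 = 133497
  i=2: C(9,2)·!7 = 36·1854 = 66744
  i=3: C(9,3)·!6 = 84·265 = 22260
  i=4: C(9,4)·!5 = 126·44 = 5544
  i=5: C(9,5)·!4 = 126·9 = 1134
Total = 362675.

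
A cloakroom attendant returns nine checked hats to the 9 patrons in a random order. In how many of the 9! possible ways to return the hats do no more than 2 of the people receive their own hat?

Sum C(9,i)·!(9-i) for i = 0..2:
  i=0: C(9,0)·!9 = 1·133496 = 133496
  i=1: C(9,1)·!8 = 9·14833 = 133497
  i=2: C(9,2)·!7 = 36·1854 = 66744
Total = 333737.

333737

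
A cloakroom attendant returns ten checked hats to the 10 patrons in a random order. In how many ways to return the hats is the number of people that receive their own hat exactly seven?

240

Choose which 7 of the 10 are fixed: C(10,7) = 120.
The other 3 form a derangement: !3 = 2.
Total: 120 × 2 = 240.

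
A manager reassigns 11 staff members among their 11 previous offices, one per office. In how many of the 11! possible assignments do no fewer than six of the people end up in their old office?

# with exactly i fixed is C(11,i)·!(11-i); sum over i=6..11:
  i=6: C(11,6)·!5 = 462·44 = 20328
  i=7: C(11,7)·!4 = 330·9 = 2970
  i=8: C(11,8)·!3 = 165·2 = 330
  i=9: C(11,9)·!2 = 55·1 = 55
  i=10: C(11,10)·!1 = 11·0 = 0
  i=11: C(11,11)·!0 = 1·1 = 1
Total = 23684.

23684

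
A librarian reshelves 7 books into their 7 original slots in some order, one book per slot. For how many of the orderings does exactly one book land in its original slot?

1855

Pick the single fixed position: C(7,1) = 7 ways.
The remaining 6 must be deranged: !6 = 265.
Total: 7 × 265 = 1855.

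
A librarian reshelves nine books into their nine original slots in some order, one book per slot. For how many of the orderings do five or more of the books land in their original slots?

1339

Sum C(9,i)·!(9-i) for i = 5..9:
  i=5: C(9,5)·!4 = 126·9 = 1134
  i=6: C(9,6)·!3 = 84·2 = 168
  i=7: C(9,7)·!2 = 36·1 = 36
  i=8: C(9,8)·!1 = 9·0 = 0
  i=9: C(9,9)·!0 = 1·1 = 1
Total = 1339.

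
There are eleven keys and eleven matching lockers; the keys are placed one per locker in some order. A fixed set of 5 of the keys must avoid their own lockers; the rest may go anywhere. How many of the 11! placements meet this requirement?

25022880

Inclusion-exclusion on the 5 forbidden self-matches:
Σ_{j=0}^{5} (-1)^j C(5,j)(11-j)!
= C(5,0)·11! - C(5,1)·10! + C(5,2)·9! - C(5,3)·8! + C(5,4)·7! - C(5,5)·6!
= 39916800 - 18144000 + 3628800 - 403200 + 25200 - 720
= 25022880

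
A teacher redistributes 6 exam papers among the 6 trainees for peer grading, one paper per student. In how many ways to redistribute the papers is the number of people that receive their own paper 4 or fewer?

719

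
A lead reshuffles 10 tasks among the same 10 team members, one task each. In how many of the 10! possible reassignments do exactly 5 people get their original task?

11088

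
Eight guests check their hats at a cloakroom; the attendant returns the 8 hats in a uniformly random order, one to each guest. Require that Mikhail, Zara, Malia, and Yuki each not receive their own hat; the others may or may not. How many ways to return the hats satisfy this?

24024

Inclusion-exclusion on the 4 forbidden self-matches:
Σ_{j=0}^{4} (-1)^j C(4,j)(8-j)!
= C(4,0)·8! - C(4,1)·7! + C(4,2)·6! - C(4,3)·5! + C(4,4)·4!
= 40320 - 20160 + 4320 - 480 + 24
= 24024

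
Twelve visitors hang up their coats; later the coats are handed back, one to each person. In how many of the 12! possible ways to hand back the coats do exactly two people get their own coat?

Pick the 2 fixed positions: C(12,2) = 66 ways.
The other 10 form a derangement: !10 = 1334961.
Total: 66 × 1334961 = 88107426.

88107426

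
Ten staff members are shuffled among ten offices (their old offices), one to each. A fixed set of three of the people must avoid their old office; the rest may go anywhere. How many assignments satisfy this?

2656080

Inclusion-exclusion on the 3 forbidden self-matches:
Σ_{j=0}^{3} (-1)^j C(3,j)(10-j)!
= C(3,0)·10! - C(3,1)·9! + C(3,2)·8! - C(3,3)·7!
= 3628800 - 1088640 + 120960 - 5040
= 2656080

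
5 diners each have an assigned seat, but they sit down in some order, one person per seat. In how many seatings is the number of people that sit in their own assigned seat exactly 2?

Choose which 2 of the 5 are fixed: C(5,2) = 10.
The other 3 form a derangement: !3 = 2.
Total: 10 × 2 = 20.

20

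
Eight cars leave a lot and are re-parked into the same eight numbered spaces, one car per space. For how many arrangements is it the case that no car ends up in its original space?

By inclusion-exclusion, !8 = Σ (-1)^k · 8!/k! for k=0..8
= 8! - 8!/1! + 8!/2! - 8!/3! + 8!/4! - 8!/5! + 8!/6! - 8!/7! + 8!/8!
= 40320 - 40320 + 20160 - 6720 + 1680 - 336 + 56 - 8 + 1
= 14833

14833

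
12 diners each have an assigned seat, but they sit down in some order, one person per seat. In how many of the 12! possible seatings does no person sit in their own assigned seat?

176214841

Recurrence: !12 = 12·!11 + (-1)^12.
!12 = 12·14684570 + 1 = 176214841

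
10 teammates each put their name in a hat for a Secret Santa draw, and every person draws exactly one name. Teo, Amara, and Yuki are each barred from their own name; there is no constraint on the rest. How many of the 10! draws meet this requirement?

2656080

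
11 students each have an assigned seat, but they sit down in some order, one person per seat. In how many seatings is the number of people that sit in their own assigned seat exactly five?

122430

Pick the 5 fixed positions: C(11,5) = 462 ways.
The other 6 form a derangement: !6 = 265.
Total: 462 × 265 = 122430.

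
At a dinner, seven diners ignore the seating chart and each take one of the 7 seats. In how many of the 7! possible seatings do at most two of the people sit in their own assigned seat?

4633

Sum C(7,i)·!(7-i) for i = 0..2:
  i=0: C(7,0)·!7 = 1·1854 = 1854
  i=1: C(7,1)·!6 = 7·265 = 1855
  i=2: C(7,2)·!5 = 21·44 = 924
Total = 4633.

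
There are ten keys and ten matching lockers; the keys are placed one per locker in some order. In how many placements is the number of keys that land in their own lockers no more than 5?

3626624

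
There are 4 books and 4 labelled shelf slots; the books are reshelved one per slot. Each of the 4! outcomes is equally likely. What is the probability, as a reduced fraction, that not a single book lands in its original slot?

3/8

Favorable outcomes: !4 = 9.
Total outcomes: 4! = 24.
Probability = 9/24 = 3/8.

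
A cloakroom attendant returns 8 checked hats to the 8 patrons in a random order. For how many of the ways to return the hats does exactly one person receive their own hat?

14832

Choose which one of the 8 is fixed: C(8,1) = 8.
The remaining 7 must be deranged: !7 = 1854.
Total: 8 × 1854 = 14832.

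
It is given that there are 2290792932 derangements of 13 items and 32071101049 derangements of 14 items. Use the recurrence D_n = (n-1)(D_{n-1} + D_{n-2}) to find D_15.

481066515734

D_15 = (15-1)·(D_14 + D_13) = 14·(32071101049 + 2290792932) = 14·34361893981 = 481066515734.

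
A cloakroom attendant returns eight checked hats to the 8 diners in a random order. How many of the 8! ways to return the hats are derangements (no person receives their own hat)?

14833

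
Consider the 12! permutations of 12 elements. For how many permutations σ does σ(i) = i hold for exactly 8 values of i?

Choose which 8 of the 12 are fixed: C(12,8) = 495.
The other 4 form a derangement: !4 = 9.
Total: 495 × 9 = 4455.

4455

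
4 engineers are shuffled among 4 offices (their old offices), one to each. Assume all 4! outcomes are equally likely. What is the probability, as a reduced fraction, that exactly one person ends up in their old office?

Favorable outcomes: C(4,1)·!3 = 4·2 = 8.
Total outcomes: 4! = 24.
Probability = 8/24 = 1/3.

1/3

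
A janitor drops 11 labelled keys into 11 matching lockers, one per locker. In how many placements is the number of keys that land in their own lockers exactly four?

611820

Choose which 4 of the 11 are fixed: C(11,4) = 330.
The remaining 7 must be deranged: !7 = 1854.
Total: 330 × 1854 = 611820.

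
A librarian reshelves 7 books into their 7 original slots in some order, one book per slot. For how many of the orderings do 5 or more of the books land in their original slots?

# with exactly i fixed is C(7,i)·!(7-i); sum over i=5..7:
  i=5: C(7,5)·!2 = 21·1 = 21
  i=6: C(7,6)·!1 = 7·0 = 0
  i=7: C(7,7)·!0 = 1·1 = 1
Total = 22.

22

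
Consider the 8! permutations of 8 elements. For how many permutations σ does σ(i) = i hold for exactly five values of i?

Choose which 5 of the 8 are fixed: C(8,5) = 56.
The remaining 3 must be deranged: !3 = 2.
Total: 56 × 2 = 112.

112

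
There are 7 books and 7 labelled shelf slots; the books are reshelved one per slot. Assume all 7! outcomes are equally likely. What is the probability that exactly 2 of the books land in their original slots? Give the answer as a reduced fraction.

11/60

Favorable outcomes: C(7,2)·!5 = 21·44 = 924.
Total outcomes: 7! = 5040.
Probability = 924/5040 = 11/60.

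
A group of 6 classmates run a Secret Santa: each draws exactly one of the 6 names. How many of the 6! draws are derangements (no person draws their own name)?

The subfactorial !6 = [6!/e] (nearest integer).
6! = 720, and 720/e ≈ 264.87, so !6 = 265.

265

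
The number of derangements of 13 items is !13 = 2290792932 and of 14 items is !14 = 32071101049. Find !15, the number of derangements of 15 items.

!15 = (15-1)·(!14 + !13) = 14·(32071101049 + 2290792932) = 14·34361893981 = 481066515734.

481066515734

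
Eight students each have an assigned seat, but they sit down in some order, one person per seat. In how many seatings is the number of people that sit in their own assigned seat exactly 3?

Choose which 3 of the 8 are fixed: C(8,3) = 56.
The other 5 form a derangement: !5 = 44.
Total: 56 × 44 = 2464.

2464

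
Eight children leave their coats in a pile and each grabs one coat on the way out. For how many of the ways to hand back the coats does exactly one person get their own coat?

Choose which one of the 8 is fixed: C(8,1) = 8.
The remaining 7 must be deranged: !7 = 1854.
Total: 8 × 1854 = 14832.

14832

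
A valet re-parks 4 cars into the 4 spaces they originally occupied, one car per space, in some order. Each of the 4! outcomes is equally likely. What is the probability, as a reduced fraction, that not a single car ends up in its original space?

3/8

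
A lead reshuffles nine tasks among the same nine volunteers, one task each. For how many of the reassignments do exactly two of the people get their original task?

Choose which 2 of the 9 are fixed: C(9,2) = 36.
The remaining 7 must be deranged: !7 = 1854.
Total: 36 × 1854 = 66744.

66744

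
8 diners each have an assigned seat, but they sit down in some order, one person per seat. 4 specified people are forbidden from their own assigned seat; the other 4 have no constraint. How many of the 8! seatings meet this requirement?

24024

Inclusion-exclusion on the 4 forbidden self-matches:
Σ_{j=0}^{4} (-1)^j C(4,j)(8-j)!
= C(4,0)·8! - C(4,1)·7! + C(4,2)·6! - C(4,3)·5! + C(4,4)·4!
= 40320 - 20160 + 4320 - 480 + 24
= 24024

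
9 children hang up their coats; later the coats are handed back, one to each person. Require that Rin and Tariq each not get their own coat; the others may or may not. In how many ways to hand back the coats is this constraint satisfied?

287280

Inclusion-exclusion on the 2 forbidden self-matches:
Σ_{j=0}^{2} (-1)^j C(2,j)(9-j)!
= C(2,0)·9! - C(2,1)·8! + C(2,2)·7!
= 362880 - 80640 + 5040
= 287280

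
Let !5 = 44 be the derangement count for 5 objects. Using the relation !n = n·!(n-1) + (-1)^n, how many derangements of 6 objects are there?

!6 = 6·44 + 1 = 265.

265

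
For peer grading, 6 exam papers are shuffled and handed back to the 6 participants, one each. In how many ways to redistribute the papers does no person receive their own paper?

The subfactorial !6 = [6!/e] (nearest integer).
6! = 720, and 720/e ≈ 264.87, so !6 = 265.

265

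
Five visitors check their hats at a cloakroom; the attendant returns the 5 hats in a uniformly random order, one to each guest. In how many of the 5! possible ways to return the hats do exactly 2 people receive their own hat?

20

Choose which 2 of the 5 are fixed: C(5,2) = 10.
The other 3 form a derangement: !3 = 2.
Total: 10 × 2 = 20.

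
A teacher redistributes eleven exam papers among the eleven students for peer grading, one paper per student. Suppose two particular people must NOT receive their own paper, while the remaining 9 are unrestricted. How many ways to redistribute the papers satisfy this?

33022080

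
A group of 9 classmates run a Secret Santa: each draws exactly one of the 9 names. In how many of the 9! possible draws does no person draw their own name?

Use !n = n·!(n-1) + (-1)^n.
!9 = 9·14833 - 1 = 133496

133496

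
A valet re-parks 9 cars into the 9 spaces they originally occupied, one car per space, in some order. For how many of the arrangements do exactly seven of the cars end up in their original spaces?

36

Choose which 7 of the 9 are fixed: C(9,7) = 36.
The remaining 2 must be deranged: !2 = 1.
Total: 36 × 1 = 36.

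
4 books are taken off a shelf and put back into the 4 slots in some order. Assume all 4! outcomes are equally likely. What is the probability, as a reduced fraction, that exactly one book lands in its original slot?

1/3

Favorable outcomes: C(4,1)·!3 = 4·2 = 8.
Total outcomes: 4! = 24.
Probability = 8/24 = 1/3.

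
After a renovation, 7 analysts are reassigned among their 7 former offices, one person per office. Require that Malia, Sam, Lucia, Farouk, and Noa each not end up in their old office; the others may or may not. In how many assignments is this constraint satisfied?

2428

Let A_j be the event that the j-th constrained one is fixed. By inclusion-exclusion over the 5 events:
Σ_{j=0}^{5} (-1)^j C(5,j)(7-j)!
= C(5,0)·7! - C(5,1)·6! + C(5,2)·5! - C(5,3)·4! + C(5,4)·3! - C(5,5)·2!
= 5040 - 3600 + 1200 - 240 + 30 - 2
= 2428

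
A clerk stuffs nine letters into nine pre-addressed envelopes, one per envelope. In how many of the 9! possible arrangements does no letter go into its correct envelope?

133496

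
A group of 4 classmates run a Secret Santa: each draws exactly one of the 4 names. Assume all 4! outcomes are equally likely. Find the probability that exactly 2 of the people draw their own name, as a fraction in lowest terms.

1/4

Favorable outcomes: C(4,2)·!2 = 6·1 = 6.
Total outcomes: 4! = 24.
Probability = 6/24 = 1/4.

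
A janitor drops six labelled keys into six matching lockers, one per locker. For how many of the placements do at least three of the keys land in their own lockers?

56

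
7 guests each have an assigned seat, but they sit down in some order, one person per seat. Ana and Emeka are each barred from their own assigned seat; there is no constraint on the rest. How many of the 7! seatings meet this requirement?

3720

Inclusion-exclusion on the 2 forbidden self-matches:
Σ_{j=0}^{2} (-1)^j C(2,j)(7-j)!
= C(2,0)·7! - C(2,1)·6! + C(2,2)·5!
= 5040 - 1440 + 120
= 3720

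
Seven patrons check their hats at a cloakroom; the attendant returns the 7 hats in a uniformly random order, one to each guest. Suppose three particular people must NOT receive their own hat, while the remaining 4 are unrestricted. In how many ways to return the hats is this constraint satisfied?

3216

Let A_j be the event that the j-th constrained one is fixed. By inclusion-exclusion over the 3 events:
Σ_{j=0}^{3} (-1)^j C(3,j)(7-j)!
= C(3,0)·7! - C(3,1)·6! + C(3,2)·5! - C(3,3)·4!
= 5040 - 2160 + 360 - 24
= 3216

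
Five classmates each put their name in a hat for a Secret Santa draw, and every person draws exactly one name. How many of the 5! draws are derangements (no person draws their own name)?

The subfactorial !5 = [5!/e] (nearest integer).
5! = 120, and 120/e ≈ 44.15, so !5 = 44.

44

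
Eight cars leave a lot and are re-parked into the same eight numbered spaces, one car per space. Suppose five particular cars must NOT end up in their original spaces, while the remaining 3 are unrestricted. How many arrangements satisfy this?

Let A_j be the event that the j-th constrained one is fixed. By inclusion-exclusion over the 5 events:
Σ_{j=0}^{5} (-1)^j C(5,j)(8-j)!
= C(5,0)·8! - C(5,1)·7! + C(5,2)·6! - C(5,3)·5! + C(5,4)·4! - C(5,5)·3!
= 40320 - 25200 + 7200 - 1200 + 120 - 6
= 21234

21234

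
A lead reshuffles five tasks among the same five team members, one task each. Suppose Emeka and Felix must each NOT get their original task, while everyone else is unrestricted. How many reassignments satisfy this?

78

Inclusion-exclusion on the 2 forbidden self-matches:
Σ_{j=0}^{2} (-1)^j C(2,j)(5-j)!
= C(2,0)·5! - C(2,1)·4! + C(2,2)·3!
= 120 - 48 + 6
= 78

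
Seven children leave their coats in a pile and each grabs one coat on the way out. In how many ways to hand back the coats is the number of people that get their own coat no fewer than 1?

3186

Sum C(7,i)·!(7-i) for i = 1..7:
  i=1: C(7,1)·!6 = 7·265 = 1855
  i=2: C(7,2)·!5 = 21·44 = 924
  i=3: C(7,3)·!4 = 35·9 = 315
  i=4: C(7,4)·!3 = 35·2 = 70
  i=5: C(7,5)·!2 = 21·1 = 21
  i=6: C(7,6)·!1 = 7·0 = 0
  i=7: C(7,7)·!0 = 1·1 = 1
Total = 3186.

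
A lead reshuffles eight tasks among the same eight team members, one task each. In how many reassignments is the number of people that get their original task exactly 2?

Pick the 2 fixed positions: C(8,2) = 28 ways.
The other 6 form a derangement: !6 = 265.
Total: 28 × 265 = 7420.

7420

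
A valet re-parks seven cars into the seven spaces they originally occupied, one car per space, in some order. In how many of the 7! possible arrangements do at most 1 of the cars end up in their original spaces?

3709

Sum C(7,i)·!(7-i) for i = 0..1:
  i=0: C(7,0)·!7 = 1·1854 = 1854
  i=1: C(7,1)·!6 = 7·265 = 1855
Total = 3709.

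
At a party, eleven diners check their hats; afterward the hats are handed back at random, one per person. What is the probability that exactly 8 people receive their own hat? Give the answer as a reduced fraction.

1/120960

Favorable outcomes: C(11,8)·!3 = 165·2 = 330.
Total outcomes: 11! = 39916800.
Probability = 330/39916800 = 1/120960.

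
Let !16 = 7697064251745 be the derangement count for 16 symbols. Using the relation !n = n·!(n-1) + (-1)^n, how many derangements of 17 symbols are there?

130850092279664

!17 = 17·7697064251745 - 1 = 130850092279664.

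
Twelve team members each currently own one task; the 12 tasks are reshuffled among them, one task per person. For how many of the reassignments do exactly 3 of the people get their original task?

29369120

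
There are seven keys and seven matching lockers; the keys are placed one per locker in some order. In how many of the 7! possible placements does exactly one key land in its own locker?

Choose which one of the 7 is fixed: C(7,1) = 7.
The remaining 6 must be deranged: !6 = 265.
Total: 7 × 265 = 1855.

1855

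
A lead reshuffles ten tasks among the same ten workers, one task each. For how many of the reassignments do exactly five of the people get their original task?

11088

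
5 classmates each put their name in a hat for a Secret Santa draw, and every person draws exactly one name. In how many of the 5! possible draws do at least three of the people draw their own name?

Sum C(5,i)·!(5-i) for i = 3..5:
  i=3: C(5,3)·!2 = 10·1 = 10
  i=4: C(5,4)·!1 = 5·0 = 0
  i=5: C(5,5)·!0 = 1·1 = 1
Total = 11.

11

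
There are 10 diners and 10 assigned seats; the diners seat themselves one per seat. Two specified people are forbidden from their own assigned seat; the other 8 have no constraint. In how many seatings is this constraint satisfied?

Let A_j be the event that the j-th constrained one is fixed. By inclusion-exclusion over the 2 events:
Σ_{j=0}^{2} (-1)^j C(2,j)(10-j)!
= C(2,0)·10! - C(2,1)·9! + C(2,2)·8!
= 3628800 - 725760 + 40320
= 2943360

2943360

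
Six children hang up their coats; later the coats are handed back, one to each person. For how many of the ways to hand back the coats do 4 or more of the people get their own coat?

# with exactly i fixed is C(6,i)·!(6-i); sum over i=4..6:
  i=4: C(6,4)·!2 = 15·1 = 15
  i=5: C(6,5)·!1 = 6·0 = 0
  i=6: C(6,6)·!0 = 1·1 = 1
Total = 16.

16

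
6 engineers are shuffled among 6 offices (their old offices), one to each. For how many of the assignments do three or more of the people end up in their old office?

# with exactly i fixed is C(6,i)·!(6-i); sum over i=3..6:
  i=3: C(6,3)·!3 = 20·2 = 40
  i=4: C(6,4)·!2 = 15·1 = 15
  i=5: C(6,5)·!1 = 6·0 = 0
  i=6: C(6,6)·!0 = 1·1 = 1
Total = 56.

56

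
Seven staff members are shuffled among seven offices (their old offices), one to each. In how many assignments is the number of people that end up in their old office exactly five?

21

Choose which 5 of the 7 are fixed: C(7,5) = 21.
The remaining 2 must be deranged: !2 = 1.
Total: 21 × 1 = 21.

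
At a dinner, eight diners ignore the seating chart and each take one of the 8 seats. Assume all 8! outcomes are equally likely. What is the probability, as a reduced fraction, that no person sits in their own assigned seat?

2119/5760

Favorable outcomes: !8 = 14833.
Total outcomes: 8! = 40320.
Probability = 14833/40320 = 2119/5760.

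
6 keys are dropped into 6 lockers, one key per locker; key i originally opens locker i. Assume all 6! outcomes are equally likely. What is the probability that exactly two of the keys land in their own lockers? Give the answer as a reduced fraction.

3/16

Favorable outcomes: C(6,2)·!4 = 15·9 = 135.
Total outcomes: 6! = 720.
Probability = 135/720 = 3/16.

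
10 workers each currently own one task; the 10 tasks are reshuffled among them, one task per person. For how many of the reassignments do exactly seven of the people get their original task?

240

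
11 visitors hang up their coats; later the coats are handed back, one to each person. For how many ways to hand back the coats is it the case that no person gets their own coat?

!11 = 11! · Σ_{k=0}^{11} (-1)^k/k!
= 11! - 11!/1! + 11!/2! - 11!/3! + 11!/4! - 11!/5! + 11!/6! - 11!/7! + 11!/8! - 11!/9! + 11!/10! - 11!/11!
= 39916800 - 39916800 + 19958400 - 6652800 + 1663200 - 332640 + 55440 - 7920 + 990 - 110 + 11 - 1
= 14684570

14684570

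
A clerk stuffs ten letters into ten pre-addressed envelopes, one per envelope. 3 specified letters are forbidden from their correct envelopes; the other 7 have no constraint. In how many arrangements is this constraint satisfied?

2656080

Inclusion-exclusion on the 3 forbidden self-matches:
Σ_{j=0}^{3} (-1)^j C(3,j)(10-j)!
= C(3,0)·10! - C(3,1)·9! + C(3,2)·8! - C(3,3)·7!
= 3628800 - 1088640 + 120960 - 5040
= 2656080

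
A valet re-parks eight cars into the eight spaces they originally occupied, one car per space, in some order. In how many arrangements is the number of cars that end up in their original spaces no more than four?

40179

Sum C(8,i)·!(8-i) for i = 0..4:
  i=0: C(8,0)·!8 = 1·14833 = 14833
  i=1: C(8,1)·!7 = 8·1854 = 14832
  i=2: C(8,2)·!6 = 28·265 = 7420
  i=3: C(8,3)·!5 = 56·44 = 2464
  i=4: C(8,4)·!4 = 70·9 = 630
Total = 40179.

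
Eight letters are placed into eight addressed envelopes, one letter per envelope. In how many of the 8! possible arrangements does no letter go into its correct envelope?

14833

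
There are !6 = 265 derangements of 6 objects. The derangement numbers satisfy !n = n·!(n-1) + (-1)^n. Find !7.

1854

!7 = 7·265 - 1 = 1854.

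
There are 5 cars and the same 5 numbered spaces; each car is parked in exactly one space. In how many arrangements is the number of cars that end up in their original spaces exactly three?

10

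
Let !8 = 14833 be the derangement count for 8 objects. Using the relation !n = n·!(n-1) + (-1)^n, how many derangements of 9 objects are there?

133496

!9 = 9·14833 - 1 = 133496.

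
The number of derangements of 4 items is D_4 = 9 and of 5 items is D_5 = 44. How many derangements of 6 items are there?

265

D_6 = (6-1)·(D_5 + D_4) = 5·(44 + 9) = 5·53 = 265.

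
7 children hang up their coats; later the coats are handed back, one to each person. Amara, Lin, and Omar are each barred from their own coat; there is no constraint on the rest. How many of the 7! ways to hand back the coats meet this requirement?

3216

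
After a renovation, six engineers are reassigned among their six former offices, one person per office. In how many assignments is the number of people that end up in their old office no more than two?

664

Sum C(6,i)·!(6-i) for i = 0..2:
  i=0: C(6,0)·!6 = 1·265 = 265
  i=1: C(6,1)·!5 = 6·44 = 264
  i=2: C(6,2)·!4 = 15·9 = 135
Total = 664.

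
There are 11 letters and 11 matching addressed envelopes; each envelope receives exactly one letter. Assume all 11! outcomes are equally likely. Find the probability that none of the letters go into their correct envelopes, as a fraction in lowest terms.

1468457/3991680

Favorable outcomes: !11 = 14684570.
Total outcomes: 11! = 39916800.
Probability = 14684570/39916800 = 1468457/3991680.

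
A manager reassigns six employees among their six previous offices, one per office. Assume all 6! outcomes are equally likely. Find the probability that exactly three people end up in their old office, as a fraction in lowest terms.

1/18

Favorable outcomes: C(6,3)·!3 = 20·2 = 40.
Total outcomes: 6! = 720.
Probability = 40/720 = 1/18.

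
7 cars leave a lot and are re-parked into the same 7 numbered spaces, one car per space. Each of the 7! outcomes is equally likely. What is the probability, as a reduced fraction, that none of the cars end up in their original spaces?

103/280

Favorable outcomes: !7 = 1854.
Total outcomes: 7! = 5040.
Probability = 1854/5040 = 103/280.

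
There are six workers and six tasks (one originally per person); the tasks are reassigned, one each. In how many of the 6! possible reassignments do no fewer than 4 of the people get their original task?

# with exactly i fixed is C(6,i)·!(6-i); sum over i=4..6:
  i=4: C(6,4)·!2 = 15·1 = 15
  i=5: C(6,5)·!1 = 6·0 = 0
  i=6: C(6,6)·!0 = 1·1 = 1
Total = 16.

16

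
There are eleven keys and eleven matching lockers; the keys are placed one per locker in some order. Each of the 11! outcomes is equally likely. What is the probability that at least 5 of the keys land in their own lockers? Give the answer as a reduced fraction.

Favorable outcomes: Σ_{i≥5} C(11,i)·!(11-i) = 462·265 + 462·44 + 330·9 + 165·2 + 55·1 + 11·0 + 1·1 = 146114.
Total outcomes: 11! = 39916800.
Probability = 146114/39916800 = 73057/19958400.

73057/19958400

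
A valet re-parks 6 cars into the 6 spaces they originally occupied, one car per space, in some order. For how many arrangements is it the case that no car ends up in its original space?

!6 is the nearest integer to 6!/e.
6! = 720, and 720/e ≈ 264.87, so !6 = 265.

265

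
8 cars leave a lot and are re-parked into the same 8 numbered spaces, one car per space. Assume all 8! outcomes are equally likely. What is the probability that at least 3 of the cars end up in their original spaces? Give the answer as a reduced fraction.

647/8064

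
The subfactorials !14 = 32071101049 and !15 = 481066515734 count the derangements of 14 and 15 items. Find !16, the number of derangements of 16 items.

!16 = (16-1)·(!15 + !14) = 15·(481066515734 + 32071101049) = 15·513137616783 = 7697064251745.

7697064251745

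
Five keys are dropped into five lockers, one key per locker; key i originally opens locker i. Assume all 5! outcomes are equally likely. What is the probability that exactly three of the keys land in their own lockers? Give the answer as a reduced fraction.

Favorable outcomes: C(5,3)·!2 = 10·1 = 10.
Total outcomes: 5! = 120.
Probability = 10/120 = 1/12.

1/12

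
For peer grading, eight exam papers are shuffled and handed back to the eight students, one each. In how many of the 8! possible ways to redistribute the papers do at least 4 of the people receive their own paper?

771

Sum C(8,i)·!(8-i) for i = 4..8:
  i=4: C(8,4)·!4 = 70·9 = 630
  i=5: C(8,5)·!3 = 56·2 = 112
  i=6: C(8,6)·!2 = 28·1 = 28
  i=7: C(8,7)·!1 = 8·0 = 0
  i=8: C(8,8)·!0 = 1·1 = 1
Total = 771.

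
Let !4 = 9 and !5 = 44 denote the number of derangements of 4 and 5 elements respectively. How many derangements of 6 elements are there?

!6 = (6-1)·(!5 + !4) = 5·(44 + 9) = 5·53 = 265.

265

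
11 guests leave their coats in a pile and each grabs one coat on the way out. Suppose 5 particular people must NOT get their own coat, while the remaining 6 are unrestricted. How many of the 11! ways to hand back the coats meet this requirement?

25022880

Inclusion-exclusion on the 5 forbidden self-matches:
Σ_{j=0}^{5} (-1)^j C(5,j)(11-j)!
= C(5,0)·11! - C(5,1)·10! + C(5,2)·9! - C(5,3)·8! + C(5,4)·7! - C(5,5)·6!
= 39916800 - 18144000 + 3628800 - 403200 + 25200 - 720
= 25022880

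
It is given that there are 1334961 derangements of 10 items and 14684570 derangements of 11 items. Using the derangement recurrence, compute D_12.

176214841

D_12 = (12-1)·(D_11 + D_10) = 11·(14684570 + 1334961) = 11·16019531 = 176214841.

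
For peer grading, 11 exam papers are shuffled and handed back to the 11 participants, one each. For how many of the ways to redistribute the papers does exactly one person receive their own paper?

14684571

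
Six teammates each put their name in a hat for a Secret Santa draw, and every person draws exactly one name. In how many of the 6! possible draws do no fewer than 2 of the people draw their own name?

# with exactly i fixed is C(6,i)·!(6-i); sum over i=2..6:
  i=2: C(6,2)·!4 = 15·9 = 135
  i=3: C(6,3)·!3 = 20·2 = 40
  i=4: C(6,4)·!2 = 15·1 = 15
  i=5: C(6,5)·!1 = 6·0 = 0
  i=6: C(6,6)·!0 = 1·1 = 1
Total = 191.

191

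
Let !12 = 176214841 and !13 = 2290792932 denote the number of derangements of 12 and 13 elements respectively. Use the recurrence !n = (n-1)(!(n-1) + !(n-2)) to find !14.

!14 = (14-1)·(!13 + !12) = 13·(2290792932 + 176214841) = 13·2467007773 = 32071101049.

32071101049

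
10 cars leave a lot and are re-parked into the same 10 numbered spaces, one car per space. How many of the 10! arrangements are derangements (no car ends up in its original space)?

Recurrence: !10 = 10·!9 + (-1)^10.
!10 = 10·133496 + 1 = 1334961

1334961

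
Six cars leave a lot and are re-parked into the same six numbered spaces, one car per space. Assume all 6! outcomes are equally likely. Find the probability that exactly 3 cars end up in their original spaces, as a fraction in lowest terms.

1/18

Favorable outcomes: C(6,3)·!3 = 20·2 = 40.
Total outcomes: 6! = 720.
Probability = 40/720 = 1/18.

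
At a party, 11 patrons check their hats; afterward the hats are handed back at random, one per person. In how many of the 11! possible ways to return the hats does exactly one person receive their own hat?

14684571

Choose which one of the 11 is fixed: C(11,1) = 11.
The other 10 form a derangement: !10 = 1334961.
Total: 11 × 1334961 = 14684571.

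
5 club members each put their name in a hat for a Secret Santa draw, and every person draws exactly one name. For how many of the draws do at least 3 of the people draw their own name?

Sum C(5,i)·!(5-i) for i = 3..5:
  i=3: C(5,3)·!2 = 10·1 = 10
  i=4: C(5,4)·!1 = 5·0 = 0
  i=5: C(5,5)·!0 = 1·1 = 1
Total = 11.

11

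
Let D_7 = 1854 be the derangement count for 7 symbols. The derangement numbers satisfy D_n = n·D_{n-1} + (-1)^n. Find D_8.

14833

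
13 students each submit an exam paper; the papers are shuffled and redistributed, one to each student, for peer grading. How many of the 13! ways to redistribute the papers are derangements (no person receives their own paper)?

2290792932

By inclusion-exclusion, !13 = Σ (-1)^k · 13!/k! for k=0..13
= 13! - 13!/1! + 13!/2! - 13!/3! + 13!/4! - 13!/5! + 13!/6! - 13!/7! + 13!/8! - 13!/9! + 13!/10! - 13!/11! + 13!/12! - 13!/13!
= 6227020800 - 6227020800 + 3113510400 - 1037836800 + 259459200 - 51891840 + 8648640 - 1235520 + 154440 - 17160 + 1716 - 156 + 13 - 1
= 2290792932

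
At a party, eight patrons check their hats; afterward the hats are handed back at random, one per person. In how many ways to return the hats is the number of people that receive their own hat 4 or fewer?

# with exactly i fixed is C(8,i)·!(8-i); sum over i=0..4:
  i=0: C(8,0)·!8 = 1·14833 = 14833
  i=1: C(8,1)·!7 = 8·1854 = 14832
  i=2: C(8,2)·!6 = 28·265 = 7420
  i=3: C(8,3)·!5 = 56·44 = 2464
  i=4: C(8,4)·!4 = 70·9 = 630
Total = 40179.

40179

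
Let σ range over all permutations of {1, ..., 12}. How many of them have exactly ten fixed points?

66

Choose which 10 of the 12 are fixed: C(12,10) = 66.
The other 2 form a derangement: !2 = 1.
Total: 66 × 1 = 66.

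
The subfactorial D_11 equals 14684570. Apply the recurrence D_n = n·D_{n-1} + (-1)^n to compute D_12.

176214841

D_12 = 12·14684570 + 1 = 176214841.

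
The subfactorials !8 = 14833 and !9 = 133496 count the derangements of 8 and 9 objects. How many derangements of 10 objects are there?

!10 = (10-1)·(!9 + !8) = 9·(133496 + 14833) = 9·148329 = 1334961.

1334961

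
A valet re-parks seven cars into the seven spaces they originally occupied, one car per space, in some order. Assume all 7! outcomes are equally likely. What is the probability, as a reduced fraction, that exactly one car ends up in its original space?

53/144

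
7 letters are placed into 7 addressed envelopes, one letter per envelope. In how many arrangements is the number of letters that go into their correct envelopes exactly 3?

Choose which 3 of the 7 are fixed: C(7,3) = 35.
The other 4 form a derangement: !4 = 9.
Total: 35 × 9 = 315.

315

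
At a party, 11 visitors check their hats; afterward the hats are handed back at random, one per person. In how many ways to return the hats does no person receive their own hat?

14684570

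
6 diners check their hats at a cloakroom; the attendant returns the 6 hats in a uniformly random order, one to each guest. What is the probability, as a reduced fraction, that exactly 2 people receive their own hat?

Favorable outcomes: C(6,2)·!4 = 15·9 = 135.
Total outcomes: 6! = 720.
Probability = 135/720 = 3/16.

3/16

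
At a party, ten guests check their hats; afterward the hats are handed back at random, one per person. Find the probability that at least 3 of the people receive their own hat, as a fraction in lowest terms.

145697/1814400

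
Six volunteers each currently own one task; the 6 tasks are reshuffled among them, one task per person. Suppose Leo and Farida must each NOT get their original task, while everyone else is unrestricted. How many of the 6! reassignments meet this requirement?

Let A_j be the event that the j-th constrained one is fixed. By inclusion-exclusion over the 2 events:
Σ_{j=0}^{2} (-1)^j C(2,j)(6-j)!
= C(2,0)·6! - C(2,1)·5! + C(2,2)·4!
= 720 - 240 + 24
= 504

504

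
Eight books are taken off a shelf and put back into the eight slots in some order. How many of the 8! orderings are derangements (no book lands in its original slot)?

The subfactorial !8 = [8!/e] (nearest integer).
8! = 40320, and 40320/e ≈ 14832.90, so !8 = 14833.

14833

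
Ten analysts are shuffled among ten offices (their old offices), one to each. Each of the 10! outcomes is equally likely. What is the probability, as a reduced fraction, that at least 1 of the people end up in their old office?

28319/44800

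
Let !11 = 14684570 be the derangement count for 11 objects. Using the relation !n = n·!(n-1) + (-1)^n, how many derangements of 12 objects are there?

176214841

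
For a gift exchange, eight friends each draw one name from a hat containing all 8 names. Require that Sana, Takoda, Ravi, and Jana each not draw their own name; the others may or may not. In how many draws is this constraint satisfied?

24024

Let A_j be the event that the j-th constrained one is fixed. By inclusion-exclusion over the 4 events:
Σ_{j=0}^{4} (-1)^j C(4,j)(8-j)!
= C(4,0)·8! - C(4,1)·7! + C(4,2)·6! - C(4,3)·5! + C(4,4)·4!
= 40320 - 20160 + 4320 - 480 + 24
= 24024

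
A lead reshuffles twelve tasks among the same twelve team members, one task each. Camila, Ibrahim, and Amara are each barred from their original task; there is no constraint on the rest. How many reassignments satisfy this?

Let A_j be the event that the j-th constrained one is fixed. By inclusion-exclusion over the 3 events:
Σ_{j=0}^{3} (-1)^j C(3,j)(12-j)!
= C(3,0)·12! - C(3,1)·11! + C(3,2)·10! - C(3,3)·9!
= 479001600 - 119750400 + 10886400 - 362880
= 369774720

369774720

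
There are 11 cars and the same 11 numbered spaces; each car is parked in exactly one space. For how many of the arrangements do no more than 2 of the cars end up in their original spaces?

36711421

# with exactly i fixed is C(11,i)·!(11-i); sum over i=0..2:
  i=0: C(11,0)·!11 = 1·14684570 = 14684570
  i=1: C(11,1)·!10 = 11·1334961 = 14684571
  i=2: C(11,2)·!9 = 55·133496 = 7342280
Total = 36711421.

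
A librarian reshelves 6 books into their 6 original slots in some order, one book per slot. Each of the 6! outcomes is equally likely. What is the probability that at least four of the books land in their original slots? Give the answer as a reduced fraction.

1/45

Favorable outcomes: Σ_{i≥4} C(6,i)·!(6-i) = 15·1 + 6·0 + 1·1 = 16.
Total outcomes: 6! = 720.
Probability = 16/720 = 1/45.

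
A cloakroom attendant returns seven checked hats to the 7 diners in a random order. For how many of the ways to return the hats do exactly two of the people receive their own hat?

924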